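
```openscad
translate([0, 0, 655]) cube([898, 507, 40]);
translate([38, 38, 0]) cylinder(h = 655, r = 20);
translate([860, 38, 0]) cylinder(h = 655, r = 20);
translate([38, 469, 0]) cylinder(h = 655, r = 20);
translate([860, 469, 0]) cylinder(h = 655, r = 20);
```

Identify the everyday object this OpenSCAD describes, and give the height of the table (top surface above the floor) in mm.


A table. The table height is 695 mm.

A 898×507×40 slab sits at z = 655 on four Ø40 mm round legs — a table. The top surface is at 655 + 40 = 695 mm.


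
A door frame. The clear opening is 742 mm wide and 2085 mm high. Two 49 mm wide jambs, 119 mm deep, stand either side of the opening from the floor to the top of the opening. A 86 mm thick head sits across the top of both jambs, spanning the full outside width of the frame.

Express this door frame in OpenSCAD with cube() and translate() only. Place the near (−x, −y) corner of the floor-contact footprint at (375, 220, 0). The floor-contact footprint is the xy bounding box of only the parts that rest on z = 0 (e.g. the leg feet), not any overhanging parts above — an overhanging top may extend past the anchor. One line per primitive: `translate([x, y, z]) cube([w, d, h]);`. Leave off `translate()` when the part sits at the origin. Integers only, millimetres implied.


translate([375, 220, 0]) cube([49, 119, 2085]);
translate([1166, 220, 0]) cube([49, 119, 2085]);
translate([375, 220, 2085]) cube([840, 119, 86]);


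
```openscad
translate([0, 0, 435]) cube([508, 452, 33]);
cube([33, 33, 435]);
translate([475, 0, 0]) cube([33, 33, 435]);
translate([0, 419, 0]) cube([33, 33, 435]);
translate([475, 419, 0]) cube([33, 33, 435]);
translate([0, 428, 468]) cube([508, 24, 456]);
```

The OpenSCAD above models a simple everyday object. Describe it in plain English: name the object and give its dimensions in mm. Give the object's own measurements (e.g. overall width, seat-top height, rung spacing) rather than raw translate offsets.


A chair. The seat is a 508×452×33 mm slab with its top at z = 468 mm, on four 33×33 mm corner legs (flush with the seat edges, standing on z = 0). A flat backrest 24 mm thick, 456 mm tall, spans the full seat width and rises from the seat top along its +y edge, rear face flush with the rear of the seat.


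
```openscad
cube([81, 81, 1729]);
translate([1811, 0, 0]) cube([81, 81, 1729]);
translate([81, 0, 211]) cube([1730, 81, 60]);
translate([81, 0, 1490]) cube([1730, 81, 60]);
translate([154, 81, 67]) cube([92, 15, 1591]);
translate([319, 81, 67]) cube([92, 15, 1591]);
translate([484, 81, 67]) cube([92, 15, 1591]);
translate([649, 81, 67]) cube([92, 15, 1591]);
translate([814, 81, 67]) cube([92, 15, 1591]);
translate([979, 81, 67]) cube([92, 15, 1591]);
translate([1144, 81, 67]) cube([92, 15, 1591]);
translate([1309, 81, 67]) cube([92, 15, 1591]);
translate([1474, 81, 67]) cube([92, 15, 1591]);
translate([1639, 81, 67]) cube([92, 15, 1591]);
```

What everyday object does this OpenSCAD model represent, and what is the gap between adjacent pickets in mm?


A fence section. The picket gap is 73 mm.

Two posts, two rails, 10 pickets — a fence section. Span 1730 mm holds 10 pickets of 92 mm with 11 equal gaps: ⌊(1730 − 10·92) / 11⌋ = 73 mm.


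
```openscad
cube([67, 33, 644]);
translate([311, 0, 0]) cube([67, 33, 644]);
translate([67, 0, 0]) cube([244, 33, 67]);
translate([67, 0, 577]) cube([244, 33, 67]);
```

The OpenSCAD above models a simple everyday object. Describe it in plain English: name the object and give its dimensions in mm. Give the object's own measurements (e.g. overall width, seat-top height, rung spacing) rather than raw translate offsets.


A rectangular picture frame lying in the x–z plane (depth along y). The opening is 244 mm wide (x) by 510 mm tall (z), surrounded by a border 67 mm wide on all four sides. The frame is 33 mm deep and is made of two full-height vertical stiles with two horizontal rails fitted between them.


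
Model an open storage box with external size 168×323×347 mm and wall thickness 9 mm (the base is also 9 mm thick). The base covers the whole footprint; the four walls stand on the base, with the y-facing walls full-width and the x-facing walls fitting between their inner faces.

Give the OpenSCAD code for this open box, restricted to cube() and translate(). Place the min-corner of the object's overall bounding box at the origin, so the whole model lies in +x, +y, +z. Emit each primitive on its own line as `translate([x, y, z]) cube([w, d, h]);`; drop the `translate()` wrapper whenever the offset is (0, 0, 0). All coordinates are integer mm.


cube([168, 323, 9]);
translate([0, 0, 9]) cube([168, 9, 338]);
translate([0, 314, 9]) cube([168, 9, 338]);
translate([0, 9, 9]) cube([9, 305, 338]);
translate([159, 9, 9]) cube([9, 305, 338]);


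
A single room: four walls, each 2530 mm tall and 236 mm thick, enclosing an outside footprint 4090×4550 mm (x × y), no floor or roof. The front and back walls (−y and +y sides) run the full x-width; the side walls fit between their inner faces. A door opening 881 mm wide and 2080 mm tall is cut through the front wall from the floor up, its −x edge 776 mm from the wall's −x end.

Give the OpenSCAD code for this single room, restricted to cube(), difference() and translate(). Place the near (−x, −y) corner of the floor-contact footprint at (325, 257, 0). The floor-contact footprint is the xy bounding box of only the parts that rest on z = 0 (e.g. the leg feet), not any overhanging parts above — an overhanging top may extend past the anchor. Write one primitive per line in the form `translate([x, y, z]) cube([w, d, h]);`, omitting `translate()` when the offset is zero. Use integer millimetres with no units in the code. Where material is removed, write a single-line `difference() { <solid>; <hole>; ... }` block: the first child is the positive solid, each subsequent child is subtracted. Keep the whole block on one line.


difference() { translate([325, 257, 0]) cube([4090, 236, 2530]); translate([1101, 257, 0]) cube([881, 236, 2080]); }
translate([325, 4571, 0]) cube([4090, 236, 2530]);
translate([325, 493, 0]) cube([236, 4078, 2530]);
translate([4179, 493, 0]) cube([236, 4078, 2530]);


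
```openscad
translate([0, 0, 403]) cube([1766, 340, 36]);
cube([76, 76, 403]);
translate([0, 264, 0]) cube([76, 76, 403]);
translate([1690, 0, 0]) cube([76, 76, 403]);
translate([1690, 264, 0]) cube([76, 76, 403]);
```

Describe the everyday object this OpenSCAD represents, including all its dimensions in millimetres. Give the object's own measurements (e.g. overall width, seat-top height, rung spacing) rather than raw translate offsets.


A bench: a 1766×340 mm seat slab, 36 mm thick, top at z = 439 mm, on four 76×76 mm square legs flush with the seat corners and standing on z = 0.


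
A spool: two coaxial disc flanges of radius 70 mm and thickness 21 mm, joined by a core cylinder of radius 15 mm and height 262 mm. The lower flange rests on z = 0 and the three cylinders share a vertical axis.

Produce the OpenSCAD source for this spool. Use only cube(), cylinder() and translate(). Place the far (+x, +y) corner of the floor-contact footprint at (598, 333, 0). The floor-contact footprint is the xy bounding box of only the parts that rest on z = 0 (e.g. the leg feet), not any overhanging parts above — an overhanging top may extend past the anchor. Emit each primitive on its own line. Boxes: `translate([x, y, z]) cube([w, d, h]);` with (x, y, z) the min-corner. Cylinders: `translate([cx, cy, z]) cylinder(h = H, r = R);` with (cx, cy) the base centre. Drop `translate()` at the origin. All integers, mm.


translate([528, 263, 0]) cylinder(h = 21, r = 70);
translate([528, 263, 21]) cylinder(h = 262, r = 15);
translate([528, 263, 283]) cylinder(h = 21, r = 70);


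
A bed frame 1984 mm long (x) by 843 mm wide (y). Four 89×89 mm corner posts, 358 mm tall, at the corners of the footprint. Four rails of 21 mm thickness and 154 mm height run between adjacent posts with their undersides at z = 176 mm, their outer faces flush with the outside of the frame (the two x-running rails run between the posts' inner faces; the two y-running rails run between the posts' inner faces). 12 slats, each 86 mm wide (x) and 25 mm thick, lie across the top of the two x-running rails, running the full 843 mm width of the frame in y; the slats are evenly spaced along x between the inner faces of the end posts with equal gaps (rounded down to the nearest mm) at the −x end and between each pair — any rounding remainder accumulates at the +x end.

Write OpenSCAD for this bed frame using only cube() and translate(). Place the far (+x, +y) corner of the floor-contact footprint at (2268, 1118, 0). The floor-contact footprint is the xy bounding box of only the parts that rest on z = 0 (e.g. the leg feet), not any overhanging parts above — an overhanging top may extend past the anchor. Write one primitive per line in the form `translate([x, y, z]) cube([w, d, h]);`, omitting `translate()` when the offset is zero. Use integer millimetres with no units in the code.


// slat z = rail_z + rail_h = 176 + 154 = 330
// slat gap = ⌊(1806 − 12·86) / 13⌋ = 59
translate([284, 275, 0]) cube([89, 89, 358]);
translate([284, 1029, 0]) cube([89, 89, 358]);
translate([2179, 275, 0]) cube([89, 89, 358]);
translate([2179, 1029, 0]) cube([89, 89, 358]);
translate([373, 275, 176]) cube([1806, 21, 154]);
translate([373, 1097, 176]) cube([1806, 21, 154]);
translate([284, 364, 176]) cube([21, 665, 154]);
translate([2247, 364, 176]) cube([21, 665, 154]);
translate([432, 275, 330]) cube([86, 843, 25]);
translate([577, 275, 330]) cube([86, 843, 25]);
translate([722, 275, 330]) cube([86, 843, 25]);
translate([867, 275, 330]) cube([86, 843, 25]);
translate([1012, 275, 330]) cube([86, 843, 25]);
translate([1157, 275, 330]) cube([86, 843, 25]);
translate([1302, 275, 330]) cube([86, 843, 25]);
translate([1447, 275, 330]) cube([86, 843, 25]);
translate([1592, 275, 330]) cube([86, 843, 25]);
translate([1737, 275, 330]) cube([86, 843, 25]);
translate([1882, 275, 330]) cube([86, 843, 25]);
translate([2027, 275, 330]) cube([86, 843, 25]);


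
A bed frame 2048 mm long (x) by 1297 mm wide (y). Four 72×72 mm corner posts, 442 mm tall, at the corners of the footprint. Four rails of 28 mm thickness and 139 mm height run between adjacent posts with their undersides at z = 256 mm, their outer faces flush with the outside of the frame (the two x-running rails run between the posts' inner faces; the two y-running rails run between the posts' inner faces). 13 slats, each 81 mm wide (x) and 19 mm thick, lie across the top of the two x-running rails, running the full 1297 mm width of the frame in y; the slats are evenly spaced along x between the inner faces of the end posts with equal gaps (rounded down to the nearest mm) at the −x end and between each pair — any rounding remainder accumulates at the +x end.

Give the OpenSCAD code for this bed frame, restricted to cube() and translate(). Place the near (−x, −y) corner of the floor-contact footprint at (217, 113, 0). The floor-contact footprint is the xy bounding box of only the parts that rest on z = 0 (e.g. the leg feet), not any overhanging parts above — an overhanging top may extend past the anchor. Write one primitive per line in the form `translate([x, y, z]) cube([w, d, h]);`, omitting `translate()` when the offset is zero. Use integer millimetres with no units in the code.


// slat z = rail_z + rail_h = 256 + 139 = 395
// slat gap = ⌊(1904 − 13·81) / 14⌋ = 60
translate([217, 113, 0]) cube([72, 72, 442]);
translate([217, 1338, 0]) cube([72, 72, 442]);
translate([2193, 113, 0]) cube([72, 72, 442]);
translate([2193, 1338, 0]) cube([72, 72, 442]);
translate([289, 113, 256]) cube([1904, 28, 139]);
translate([289, 1382, 256]) cube([1904, 28, 139]);
translate([217, 185, 256]) cube([28, 1153, 139]);
translate([2237, 185, 256]) cube([28, 1153, 139]);
translate([349, 113, 395]) cube([81, 1297, 19]);
translate([490, 113, 395]) cube([81, 1297, 19]);
translate([631, 113, 395]) cube([81, 1297, 19]);
translate([772, 113, 395]) cube([81, 1297, 19]);
translate([913, 113, 395]) cube([81, 1297, 19]);
translate([1054, 113, 395]) cube([81, 1297, 19]);
translate([1195, 113, 395]) cube([81, 1297, 19]);
translate([1336, 113, 395]) cube([81, 1297, 19]);
translate([1477, 113, 395]) cube([81, 1297, 19]);
translate([1618, 113, 395]) cube([81, 1297, 19]);
translate([1759, 113, 395]) cube([81, 1297, 19]);
translate([1900, 113, 395]) cube([81, 1297, 19]);
translate([2041, 113, 395]) cube([81, 1297, 19]);


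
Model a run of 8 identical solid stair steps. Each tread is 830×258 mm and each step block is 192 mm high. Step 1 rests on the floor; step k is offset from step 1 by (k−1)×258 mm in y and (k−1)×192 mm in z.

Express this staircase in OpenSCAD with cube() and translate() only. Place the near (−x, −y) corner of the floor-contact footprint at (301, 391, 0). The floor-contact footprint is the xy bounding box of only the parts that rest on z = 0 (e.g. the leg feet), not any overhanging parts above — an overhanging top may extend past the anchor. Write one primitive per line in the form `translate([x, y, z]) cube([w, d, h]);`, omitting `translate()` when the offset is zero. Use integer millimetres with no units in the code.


translate([301, 391, 0]) cube([830, 258, 192]);
translate([301, 649, 192]) cube([830, 258, 192]);
translate([301, 907, 384]) cube([830, 258, 192]);
translate([301, 1165, 576]) cube([830, 258, 192]);
translate([301, 1423, 768]) cube([830, 258, 192]);
translate([301, 1681, 960]) cube([830, 258, 192]);
translate([301, 1939, 1152]) cube([830, 258, 192]);
translate([301, 2197, 1344]) cube([830, 258, 192]);


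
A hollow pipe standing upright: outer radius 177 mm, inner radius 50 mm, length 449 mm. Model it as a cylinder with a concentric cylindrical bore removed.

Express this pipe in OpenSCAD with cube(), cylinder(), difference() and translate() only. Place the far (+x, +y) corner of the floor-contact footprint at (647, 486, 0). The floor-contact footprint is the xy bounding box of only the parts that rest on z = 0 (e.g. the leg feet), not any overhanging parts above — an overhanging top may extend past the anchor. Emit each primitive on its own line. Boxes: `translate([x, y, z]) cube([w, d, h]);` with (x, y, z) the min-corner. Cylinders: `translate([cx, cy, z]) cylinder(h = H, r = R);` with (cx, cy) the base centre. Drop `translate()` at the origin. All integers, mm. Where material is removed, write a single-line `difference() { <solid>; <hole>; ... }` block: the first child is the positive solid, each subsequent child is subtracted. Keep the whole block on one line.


difference() { translate([470, 309, 0]) cylinder(h = 449, r = 177); translate([470, 309, 0]) cylinder(h = 449, r = 50); }


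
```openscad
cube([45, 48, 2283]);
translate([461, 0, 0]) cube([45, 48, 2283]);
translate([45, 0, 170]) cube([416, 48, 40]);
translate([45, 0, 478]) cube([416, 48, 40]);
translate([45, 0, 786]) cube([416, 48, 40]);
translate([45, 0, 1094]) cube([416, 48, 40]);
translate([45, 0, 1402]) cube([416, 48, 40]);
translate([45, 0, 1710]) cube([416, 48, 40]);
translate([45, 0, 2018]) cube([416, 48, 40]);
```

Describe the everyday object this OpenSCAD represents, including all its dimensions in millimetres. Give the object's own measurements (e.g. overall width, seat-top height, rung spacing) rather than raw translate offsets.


A straight ladder. Two 45×48 mm vertical rails, 2283 mm tall, stand 506 mm apart (outside-to-outside) with their front faces coplanar on the −y side. 7 rungs, each 48 mm deep and 40 mm tall, span between the inner faces of the rails, front faces flush with the rails. The lowest rung's underside is at z = 170 mm and rungs are spaced 308 mm apart (underside to underside).


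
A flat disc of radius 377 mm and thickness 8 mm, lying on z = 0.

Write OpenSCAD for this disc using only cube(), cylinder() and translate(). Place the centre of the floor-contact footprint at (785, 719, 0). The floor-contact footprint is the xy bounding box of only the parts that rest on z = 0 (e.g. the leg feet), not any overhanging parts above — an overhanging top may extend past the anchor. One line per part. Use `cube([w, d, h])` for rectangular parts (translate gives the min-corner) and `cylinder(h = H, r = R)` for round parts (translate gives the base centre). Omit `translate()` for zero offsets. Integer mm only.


translate([785, 719, 0]) cylinder(h = 8, r = 377);


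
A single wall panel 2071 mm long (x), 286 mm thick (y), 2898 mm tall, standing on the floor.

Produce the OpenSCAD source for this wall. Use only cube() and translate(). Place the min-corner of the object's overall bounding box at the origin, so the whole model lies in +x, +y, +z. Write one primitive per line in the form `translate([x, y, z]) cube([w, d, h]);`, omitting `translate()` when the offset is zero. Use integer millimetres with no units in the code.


cube([2071, 286, 2898]);


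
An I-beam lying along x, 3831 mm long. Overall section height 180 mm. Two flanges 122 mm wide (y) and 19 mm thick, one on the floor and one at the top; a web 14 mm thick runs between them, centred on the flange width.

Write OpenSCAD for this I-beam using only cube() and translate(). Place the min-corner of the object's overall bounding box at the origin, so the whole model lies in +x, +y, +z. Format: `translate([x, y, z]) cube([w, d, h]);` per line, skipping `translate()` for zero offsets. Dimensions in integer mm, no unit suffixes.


cube([3831, 122, 19]);
translate([0, 54, 19]) cube([3831, 14, 142]);
translate([0, 0, 161]) cube([3831, 122, 19]);


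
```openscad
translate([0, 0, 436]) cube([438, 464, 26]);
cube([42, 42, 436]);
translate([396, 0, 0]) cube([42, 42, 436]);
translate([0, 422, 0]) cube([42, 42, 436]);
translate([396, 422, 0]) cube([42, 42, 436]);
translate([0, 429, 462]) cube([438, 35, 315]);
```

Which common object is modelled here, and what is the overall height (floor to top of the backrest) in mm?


A chair. The overall height is 777 mm.

A slab on four corner posts with a tall panel at the back — a chair. The seat slab sits at z = 436 with thickness 26, and the 315 mm backrest starts at the seat top, so the overall height is 436 + 26 + 315 = 777 mm.


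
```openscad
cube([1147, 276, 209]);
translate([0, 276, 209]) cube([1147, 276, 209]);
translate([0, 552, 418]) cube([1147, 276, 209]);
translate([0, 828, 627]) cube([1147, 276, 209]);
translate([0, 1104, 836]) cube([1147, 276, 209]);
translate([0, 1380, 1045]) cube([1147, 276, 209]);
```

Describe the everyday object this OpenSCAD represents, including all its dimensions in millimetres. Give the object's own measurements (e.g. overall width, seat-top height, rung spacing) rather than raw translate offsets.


A straight staircase of 6 solid steps. Each step is 1147 mm wide (x), 276 mm deep (y, the going) and 209 mm tall (the rise). The first step rests on the floor; each subsequent step sits one going further in +y and one rise higher in +z, directly behind and above the previous step with no overlap.


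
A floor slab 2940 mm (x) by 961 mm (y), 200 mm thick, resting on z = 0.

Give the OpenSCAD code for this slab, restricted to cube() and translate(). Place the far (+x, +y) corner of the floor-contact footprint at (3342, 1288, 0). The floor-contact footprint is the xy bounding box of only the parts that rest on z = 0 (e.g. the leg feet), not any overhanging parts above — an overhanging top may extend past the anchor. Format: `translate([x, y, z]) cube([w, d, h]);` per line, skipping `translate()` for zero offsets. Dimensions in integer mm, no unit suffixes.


translate([402, 327, 0]) cube([2940, 961, 200]);


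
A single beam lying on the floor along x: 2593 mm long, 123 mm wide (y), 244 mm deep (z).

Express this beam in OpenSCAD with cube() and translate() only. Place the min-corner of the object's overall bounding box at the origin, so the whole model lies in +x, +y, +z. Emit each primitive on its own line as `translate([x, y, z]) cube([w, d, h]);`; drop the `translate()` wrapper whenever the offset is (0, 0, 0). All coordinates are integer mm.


cube([2593, 123, 244]);


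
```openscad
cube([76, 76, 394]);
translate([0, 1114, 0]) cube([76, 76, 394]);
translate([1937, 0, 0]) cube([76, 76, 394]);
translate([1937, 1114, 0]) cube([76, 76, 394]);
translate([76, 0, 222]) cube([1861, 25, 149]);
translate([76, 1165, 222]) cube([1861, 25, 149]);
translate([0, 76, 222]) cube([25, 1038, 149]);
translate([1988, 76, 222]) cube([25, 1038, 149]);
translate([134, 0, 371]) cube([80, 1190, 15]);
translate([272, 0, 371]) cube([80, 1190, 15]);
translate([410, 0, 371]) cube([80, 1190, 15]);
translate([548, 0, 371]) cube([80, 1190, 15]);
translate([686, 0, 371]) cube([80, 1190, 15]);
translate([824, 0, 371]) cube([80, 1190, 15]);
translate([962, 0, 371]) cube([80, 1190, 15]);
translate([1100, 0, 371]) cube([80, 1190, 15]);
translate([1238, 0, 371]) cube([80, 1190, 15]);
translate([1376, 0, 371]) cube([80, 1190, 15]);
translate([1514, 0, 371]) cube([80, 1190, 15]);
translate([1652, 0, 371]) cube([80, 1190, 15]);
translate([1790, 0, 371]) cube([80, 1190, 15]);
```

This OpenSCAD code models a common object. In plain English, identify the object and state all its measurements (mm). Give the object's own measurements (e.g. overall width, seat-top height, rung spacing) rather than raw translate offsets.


A bed frame 2013 mm long (x) by 1190 mm wide (y). Four 76×76 mm corner posts, 394 mm tall, at the corners of the footprint. Four rails of 25 mm thickness and 149 mm height run between adjacent posts with their undersides at z = 222 mm, their outer faces flush with the outside of the frame (the two x-running rails run between the posts' inner faces; the two y-running rails run between the posts' inner faces). 13 slats, each 80 mm wide (x) and 15 mm thick, lie across the top of the two x-running rails, running the full 1190 mm width of the frame in y; along x they sit between the end posts with a 58 mm gap after the −x posts and between neighbouring slats, leaving 67 mm before the +x posts.


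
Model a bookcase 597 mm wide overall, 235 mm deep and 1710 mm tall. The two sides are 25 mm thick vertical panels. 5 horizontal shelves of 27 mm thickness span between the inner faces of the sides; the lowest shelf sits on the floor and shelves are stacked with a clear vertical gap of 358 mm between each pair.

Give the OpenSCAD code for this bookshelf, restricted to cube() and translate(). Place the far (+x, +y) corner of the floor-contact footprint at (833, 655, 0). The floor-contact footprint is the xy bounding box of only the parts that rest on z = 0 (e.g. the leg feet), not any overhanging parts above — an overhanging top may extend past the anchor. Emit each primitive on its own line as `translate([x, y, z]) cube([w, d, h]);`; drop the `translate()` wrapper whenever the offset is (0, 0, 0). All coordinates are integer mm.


translate([236, 420, 0]) cube([25, 235, 1710]);
translate([808, 420, 0]) cube([25, 235, 1710]);
translate([261, 420, 0]) cube([547, 235, 27]);
translate([261, 420, 385]) cube([547, 235, 27]);
translate([261, 420, 770]) cube([547, 235, 27]);
translate([261, 420, 1155]) cube([547, 235, 27]);
translate([261, 420, 1540]) cube([547, 235, 27]);


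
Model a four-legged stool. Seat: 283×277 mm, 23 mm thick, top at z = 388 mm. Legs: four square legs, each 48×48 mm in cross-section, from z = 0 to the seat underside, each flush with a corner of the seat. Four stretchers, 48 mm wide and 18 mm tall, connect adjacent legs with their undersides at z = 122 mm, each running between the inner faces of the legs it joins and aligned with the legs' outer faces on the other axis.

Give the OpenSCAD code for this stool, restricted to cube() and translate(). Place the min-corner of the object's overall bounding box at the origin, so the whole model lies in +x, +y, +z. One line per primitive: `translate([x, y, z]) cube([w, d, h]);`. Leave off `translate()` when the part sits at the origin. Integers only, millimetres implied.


translate([0, 0, 365]) cube([283, 277, 23]);
cube([48, 48, 365]);
translate([235, 0, 0]) cube([48, 48, 365]);
translate([0, 229, 0]) cube([48, 48, 365]);
translate([235, 229, 0]) cube([48, 48, 365]);
translate([48, 0, 122]) cube([187, 48, 18]);
translate([48, 229, 122]) cube([187, 48, 18]);
translate([0, 48, 122]) cube([48, 181, 18]);
translate([235, 48, 122]) cube([48, 181, 18]);


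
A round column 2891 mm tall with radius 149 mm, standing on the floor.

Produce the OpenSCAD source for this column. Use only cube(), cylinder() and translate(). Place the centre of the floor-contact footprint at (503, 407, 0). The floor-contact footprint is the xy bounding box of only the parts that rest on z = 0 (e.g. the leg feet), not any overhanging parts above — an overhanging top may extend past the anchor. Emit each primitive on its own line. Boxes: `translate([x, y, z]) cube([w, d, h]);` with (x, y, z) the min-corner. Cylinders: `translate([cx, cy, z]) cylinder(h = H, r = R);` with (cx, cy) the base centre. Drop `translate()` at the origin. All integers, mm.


translate([503, 407, 0]) cylinder(h = 2891, r = 149);


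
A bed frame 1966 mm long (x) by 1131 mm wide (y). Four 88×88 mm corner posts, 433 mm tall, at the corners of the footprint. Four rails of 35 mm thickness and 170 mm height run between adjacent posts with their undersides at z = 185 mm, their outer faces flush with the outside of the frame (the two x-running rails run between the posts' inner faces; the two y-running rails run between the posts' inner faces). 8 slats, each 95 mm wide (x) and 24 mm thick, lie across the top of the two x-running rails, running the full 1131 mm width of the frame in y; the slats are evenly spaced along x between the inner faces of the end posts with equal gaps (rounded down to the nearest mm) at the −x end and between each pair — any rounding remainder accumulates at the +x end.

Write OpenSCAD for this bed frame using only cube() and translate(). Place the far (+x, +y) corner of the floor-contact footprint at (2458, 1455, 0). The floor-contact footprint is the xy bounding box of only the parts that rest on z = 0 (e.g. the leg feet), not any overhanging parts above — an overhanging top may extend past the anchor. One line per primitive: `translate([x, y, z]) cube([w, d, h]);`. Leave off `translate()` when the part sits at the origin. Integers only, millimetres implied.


translate([492, 324, 0]) cube([88, 88, 433]);
translate([492, 1367, 0]) cube([88, 88, 433]);
translate([2370, 324, 0]) cube([88, 88, 433]);
translate([2370, 1367, 0]) cube([88, 88, 433]);
translate([580, 324, 185]) cube([1790, 35, 170]);
translate([580, 1420, 185]) cube([1790, 35, 170]);
translate([492, 412, 185]) cube([35, 955, 170]);
translate([2423, 412, 185]) cube([35, 955, 170]);
translate([694, 324, 355]) cube([95, 1131, 24]);
translate([903, 324, 355]) cube([95, 1131, 24]);
translate([1112, 324, 355]) cube([95, 1131, 24]);
translate([1321, 324, 355]) cube([95, 1131, 24]);
translate([1530, 324, 355]) cube([95, 1131, 24]);
translate([1739, 324, 355]) cube([95, 1131, 24]);
translate([1948, 324, 355]) cube([95, 1131, 24]);
translate([2157, 324, 355]) cube([95, 1131, 24]);


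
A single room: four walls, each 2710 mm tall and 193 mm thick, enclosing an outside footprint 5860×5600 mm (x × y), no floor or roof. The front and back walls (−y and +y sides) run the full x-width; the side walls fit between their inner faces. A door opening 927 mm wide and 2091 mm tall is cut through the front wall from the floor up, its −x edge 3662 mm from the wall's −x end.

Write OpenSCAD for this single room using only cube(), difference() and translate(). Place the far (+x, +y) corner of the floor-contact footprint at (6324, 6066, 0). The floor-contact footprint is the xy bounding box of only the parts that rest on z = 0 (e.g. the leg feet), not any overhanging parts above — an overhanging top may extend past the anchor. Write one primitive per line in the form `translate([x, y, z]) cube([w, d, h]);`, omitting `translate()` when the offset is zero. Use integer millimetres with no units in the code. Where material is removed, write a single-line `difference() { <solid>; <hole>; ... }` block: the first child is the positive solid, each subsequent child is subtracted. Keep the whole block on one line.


difference() { translate([464, 466, 0]) cube([5860, 193, 2710]); translate([4126, 466, 0]) cube([927, 193, 2091]); }
translate([464, 5873, 0]) cube([5860, 193, 2710]);
translate([464, 659, 0]) cube([193, 5214, 2710]);
translate([6131, 659, 0]) cube([193, 5214, 2710]);


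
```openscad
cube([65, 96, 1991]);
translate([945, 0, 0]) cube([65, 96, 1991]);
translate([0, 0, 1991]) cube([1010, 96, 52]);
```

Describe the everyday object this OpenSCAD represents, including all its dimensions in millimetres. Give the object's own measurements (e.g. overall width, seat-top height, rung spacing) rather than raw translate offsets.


A door frame. The clear opening is 880 mm wide and 1991 mm high. Two 65 mm wide jambs, 96 mm deep, stand either side of the opening from the floor to the top of the opening. A 52 mm thick head sits across the top of both jambs, spanning the full outside width of the frame.


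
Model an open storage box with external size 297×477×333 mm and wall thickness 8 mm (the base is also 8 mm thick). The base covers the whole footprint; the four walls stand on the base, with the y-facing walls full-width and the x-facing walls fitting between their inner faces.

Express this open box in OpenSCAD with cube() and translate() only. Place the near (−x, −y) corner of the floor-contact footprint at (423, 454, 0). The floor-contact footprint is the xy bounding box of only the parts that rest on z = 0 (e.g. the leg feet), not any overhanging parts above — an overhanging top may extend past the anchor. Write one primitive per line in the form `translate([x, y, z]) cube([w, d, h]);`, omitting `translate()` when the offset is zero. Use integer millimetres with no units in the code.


translate([423, 454, 0]) cube([297, 477, 8]);
translate([423, 454, 8]) cube([297, 8, 325]);
translate([423, 923, 8]) cube([297, 8, 325]);
translate([423, 462, 8]) cube([8, 461, 325]);
translate([712, 462, 8]) cube([8, 461, 325]);


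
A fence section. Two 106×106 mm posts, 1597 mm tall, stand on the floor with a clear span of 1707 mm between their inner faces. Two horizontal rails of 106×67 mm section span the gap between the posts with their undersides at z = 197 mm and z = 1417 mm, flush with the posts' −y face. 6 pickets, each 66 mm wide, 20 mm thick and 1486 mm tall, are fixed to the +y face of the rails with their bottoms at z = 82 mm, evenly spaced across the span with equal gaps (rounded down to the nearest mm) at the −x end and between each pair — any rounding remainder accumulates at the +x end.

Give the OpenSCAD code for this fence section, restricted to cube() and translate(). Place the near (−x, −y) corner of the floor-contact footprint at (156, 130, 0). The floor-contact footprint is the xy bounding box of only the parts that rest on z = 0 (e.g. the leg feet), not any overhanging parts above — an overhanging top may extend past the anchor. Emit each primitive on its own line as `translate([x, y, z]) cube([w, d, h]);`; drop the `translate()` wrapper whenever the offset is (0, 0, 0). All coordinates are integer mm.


translate([156, 130, 0]) cube([106, 106, 1597]);
translate([1969, 130, 0]) cube([106, 106, 1597]);
translate([262, 130, 197]) cube([1707, 106, 67]);
translate([262, 130, 1417]) cube([1707, 106, 67]);
translate([449, 236, 82]) cube([66, 20, 1486]);
translate([702, 236, 82]) cube([66, 20, 1486]);
translate([955, 236, 82]) cube([66, 20, 1486]);
translate([1208, 236, 82]) cube([66, 20, 1486]);
translate([1461, 236, 82]) cube([66, 20, 1486]);
translate([1714, 236, 82]) cube([66, 20, 1486]);


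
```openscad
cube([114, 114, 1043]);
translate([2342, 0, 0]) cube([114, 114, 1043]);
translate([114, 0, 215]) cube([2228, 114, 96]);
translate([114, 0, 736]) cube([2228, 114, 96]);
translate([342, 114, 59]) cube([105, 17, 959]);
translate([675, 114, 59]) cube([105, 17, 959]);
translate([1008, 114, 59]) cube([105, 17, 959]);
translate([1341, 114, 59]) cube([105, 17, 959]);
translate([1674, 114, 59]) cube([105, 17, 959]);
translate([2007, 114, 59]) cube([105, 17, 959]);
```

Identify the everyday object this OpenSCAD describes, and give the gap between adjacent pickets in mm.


A fence section. The picket gap is 228 mm.

Two posts, two rails, 6 pickets — a fence section. Span 2228 mm holds 6 pickets of 105 mm with 7 equal gaps: ⌊(2228 − 6·105) / 7⌋ = 228 mm.


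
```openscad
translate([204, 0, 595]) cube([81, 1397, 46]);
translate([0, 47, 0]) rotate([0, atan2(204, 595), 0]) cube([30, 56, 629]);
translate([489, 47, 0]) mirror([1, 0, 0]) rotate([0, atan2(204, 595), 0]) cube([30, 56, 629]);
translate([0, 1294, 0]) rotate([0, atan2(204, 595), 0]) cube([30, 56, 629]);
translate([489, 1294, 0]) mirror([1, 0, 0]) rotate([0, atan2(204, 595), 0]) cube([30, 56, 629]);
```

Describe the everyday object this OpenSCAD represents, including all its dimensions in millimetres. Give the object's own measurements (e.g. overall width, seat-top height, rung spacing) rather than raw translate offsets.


A sawhorse. A 81×1397×46 mm beam (x, y, z) sits on two A-frame leg pairs. Each pair is two raked legs of 30×56 mm section (56 mm along y) splaying symmetrically in x. Each leg rises 595 mm vertically over 204 mm of horizontal reach and is 629 mm long along its own axis. Every leg's outer bottom edge rests on the floor and its outer top edge meets a bottom edge of the beam — the left legs (tilting toward +x) meet the beam's −x bottom edge, the right legs (their mirror images, tilting toward −x) meet its +x bottom edge — so the leg tops tuck under the beam, the beam's underside is 595 mm above the floor, and the feet are 489 mm apart outside-to-outside with the beam centred between them. The two leg pairs are set in 47 mm from either end of the beam.


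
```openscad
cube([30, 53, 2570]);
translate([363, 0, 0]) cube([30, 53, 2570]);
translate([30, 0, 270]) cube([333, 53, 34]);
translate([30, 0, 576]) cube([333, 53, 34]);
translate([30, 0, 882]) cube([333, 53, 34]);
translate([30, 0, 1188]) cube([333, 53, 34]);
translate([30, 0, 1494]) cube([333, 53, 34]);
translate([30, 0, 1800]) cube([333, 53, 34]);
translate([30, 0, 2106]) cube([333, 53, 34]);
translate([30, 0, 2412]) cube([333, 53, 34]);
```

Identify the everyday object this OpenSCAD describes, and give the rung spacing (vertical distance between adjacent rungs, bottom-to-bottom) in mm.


A ladder. The rung spacing is 306 mm.

Two tall 30×53 posts with 8 short bars between them — a ladder. Adjacent rungs sit at z = 270 and z = 576, so the spacing is 576 − 270 = 306 mm.


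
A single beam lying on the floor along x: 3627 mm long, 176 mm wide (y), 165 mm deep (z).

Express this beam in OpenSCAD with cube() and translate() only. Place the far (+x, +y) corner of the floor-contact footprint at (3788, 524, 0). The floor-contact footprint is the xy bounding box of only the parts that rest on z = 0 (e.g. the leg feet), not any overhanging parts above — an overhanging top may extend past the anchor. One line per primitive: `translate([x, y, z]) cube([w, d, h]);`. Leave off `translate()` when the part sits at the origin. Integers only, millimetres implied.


translate([161, 348, 0]) cube([3627, 176, 165]);


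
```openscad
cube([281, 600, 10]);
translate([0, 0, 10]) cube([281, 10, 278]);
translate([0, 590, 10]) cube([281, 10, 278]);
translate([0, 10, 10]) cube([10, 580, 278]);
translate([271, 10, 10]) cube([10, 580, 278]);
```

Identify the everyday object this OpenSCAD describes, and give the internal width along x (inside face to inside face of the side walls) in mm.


An open box. The internal width is 261 mm.

A 281×600 base slab with four walls standing on it — an open box. The base is 281 mm wide and the walls are 10 mm thick, so the internal width is 281 − 2 × 10 = 261 mm.


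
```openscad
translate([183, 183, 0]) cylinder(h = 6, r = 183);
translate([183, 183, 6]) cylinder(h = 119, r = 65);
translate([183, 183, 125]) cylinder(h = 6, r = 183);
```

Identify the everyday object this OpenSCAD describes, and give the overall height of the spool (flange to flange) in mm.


A spool. The overall height is 131 mm.

Three coaxial cylinders, large–small–large — a spool. Two 6 mm flanges and a 119 mm core give 6 + 119 + 6 = 131 mm.


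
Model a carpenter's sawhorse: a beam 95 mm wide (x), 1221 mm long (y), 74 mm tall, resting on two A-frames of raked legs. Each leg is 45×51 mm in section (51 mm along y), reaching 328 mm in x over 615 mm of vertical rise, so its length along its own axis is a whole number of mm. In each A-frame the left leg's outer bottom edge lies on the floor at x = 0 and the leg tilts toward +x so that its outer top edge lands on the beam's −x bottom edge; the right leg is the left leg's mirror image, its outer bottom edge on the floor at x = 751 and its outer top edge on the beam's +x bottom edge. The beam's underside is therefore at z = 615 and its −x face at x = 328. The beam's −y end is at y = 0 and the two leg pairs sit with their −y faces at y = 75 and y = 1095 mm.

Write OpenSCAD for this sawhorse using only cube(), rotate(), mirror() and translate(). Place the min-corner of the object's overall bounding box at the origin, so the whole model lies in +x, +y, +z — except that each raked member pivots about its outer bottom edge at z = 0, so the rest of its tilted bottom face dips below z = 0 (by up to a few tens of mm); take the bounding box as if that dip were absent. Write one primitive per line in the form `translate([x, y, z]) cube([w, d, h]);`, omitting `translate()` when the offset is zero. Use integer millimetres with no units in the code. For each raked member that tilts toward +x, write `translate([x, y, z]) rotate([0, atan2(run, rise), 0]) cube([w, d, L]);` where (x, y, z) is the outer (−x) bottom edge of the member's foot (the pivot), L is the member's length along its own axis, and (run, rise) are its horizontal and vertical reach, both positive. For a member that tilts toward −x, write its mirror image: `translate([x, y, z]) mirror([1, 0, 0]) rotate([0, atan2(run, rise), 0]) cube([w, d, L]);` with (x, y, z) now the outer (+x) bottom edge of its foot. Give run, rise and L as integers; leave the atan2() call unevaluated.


translate([328, 0, 615]) cube([95, 1221, 74]);
translate([0, 75, 0]) rotate([0, atan2(328, 615), 0]) cube([45, 51, 697]);
translate([751, 75, 0]) mirror([1, 0, 0]) rotate([0, atan2(328, 615), 0]) cube([45, 51, 697]);
translate([0, 1095, 0]) rotate([0, atan2(328, 615), 0]) cube([45, 51, 697]);
translate([751, 1095, 0]) mirror([1, 0, 0]) rotate([0, atan2(328, 615), 0]) cube([45, 51, 697]);


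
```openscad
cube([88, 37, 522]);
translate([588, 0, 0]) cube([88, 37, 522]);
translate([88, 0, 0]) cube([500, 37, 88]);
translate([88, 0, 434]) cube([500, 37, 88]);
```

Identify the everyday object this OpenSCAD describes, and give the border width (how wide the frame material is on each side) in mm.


A picture frame. The border width is 88 mm.

Four thin pieces enclosing a rectangular opening — a picture frame. The two full-height stiles are 522 mm tall; the top rail sits at z = 434 and is 88 mm tall, so the border above the opening is 522 − 434 = 88 mm, matching the stile x-width.


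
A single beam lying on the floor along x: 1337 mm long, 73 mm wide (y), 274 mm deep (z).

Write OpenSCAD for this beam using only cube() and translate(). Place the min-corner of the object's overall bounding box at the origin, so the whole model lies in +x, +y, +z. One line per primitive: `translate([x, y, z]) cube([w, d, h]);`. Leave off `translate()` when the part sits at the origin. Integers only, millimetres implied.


cube([1337, 73, 274]);


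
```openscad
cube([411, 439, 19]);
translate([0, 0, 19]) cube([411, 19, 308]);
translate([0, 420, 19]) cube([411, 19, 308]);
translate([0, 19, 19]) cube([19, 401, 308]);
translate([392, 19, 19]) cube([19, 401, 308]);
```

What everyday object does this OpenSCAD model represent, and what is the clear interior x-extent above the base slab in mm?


An open box. The internal width is 373 mm.

A 411×439 base slab with four walls standing on it — an open box. The base is 411 mm wide and the walls are 19 mm thick, so the internal width is 411 − 2 × 19 = 373 mm.
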